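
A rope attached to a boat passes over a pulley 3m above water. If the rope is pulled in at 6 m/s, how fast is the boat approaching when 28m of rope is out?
168√31/155 ≈ 6.035 m/s

rope² = x² + 3²
x = √(28² - 3²) = 5√31
dx/dt = (rope/x) · d(rope)/dt = (28/(5√31)) · (-6) = -168√31/155 m/s
The boat approaches at 168√31/155 ≈ 6.035 m/s.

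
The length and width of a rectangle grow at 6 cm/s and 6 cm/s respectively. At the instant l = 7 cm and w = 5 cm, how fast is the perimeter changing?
24 cm/s

P = 2(l + w)
dP/dt = 2(dl/dt + dw/dt) = 2(6 + 6) = 24 cm/s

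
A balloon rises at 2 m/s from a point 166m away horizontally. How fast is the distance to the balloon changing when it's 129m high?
258√44197/44197 ≈ 1.227 m/s

z² = 166² + y²
z = √(166² + 129²) = √44197
dz/dt = y/z · dy/dt = 129/√44197 · 2 = 258√44197/44197 ≈ 1.227 m/s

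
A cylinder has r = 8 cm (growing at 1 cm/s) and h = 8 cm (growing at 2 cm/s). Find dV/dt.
256π cm³/s

V = πr²h
dV/dt = 2πrh·dr/dt + πr²·dh/dt
= 2π(8)(8)(1) + π(8)²(2)
= 256π cm³/s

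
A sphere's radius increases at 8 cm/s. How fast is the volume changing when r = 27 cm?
23328π cm³/s

V = (4/3)πr³
dV/dt = dV/dr · dr/dt = 4πr² · 8
At r = 27: dV/dt = 23328π cm³/s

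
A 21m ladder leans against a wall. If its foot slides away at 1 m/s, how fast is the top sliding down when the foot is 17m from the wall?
17√38/76 ≈ 1.379 m/s

x² + y² = 21²
2x·dx/dt + 2y·dy/dt = 0
dy/dt = -x/y · dx/dt = -17/(2√38) · 1 = -17√38/76 m/s
The top is descending at 17√38/76 ≈ 1.379 m/s.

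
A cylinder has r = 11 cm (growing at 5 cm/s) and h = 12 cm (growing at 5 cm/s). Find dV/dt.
1925π cm³/s

V = πr²h
dV/dt = 2πrh·dr/dt + πr²·dh/dt
= 2π(11)(12)(5) + π(11)²(5)
= 1925π cm³/s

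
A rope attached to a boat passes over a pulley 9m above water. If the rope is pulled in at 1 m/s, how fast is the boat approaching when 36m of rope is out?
4√15/15 ≈ 1.033 m/s

rope² = x² + 9²
x = √(36² - 9²) = 9√15
dx/dt = (rope/x) · d(rope)/dt = (36/(9√15)) · (-1) = -4√15/15 m/s
The boat approaches at 4√15/15 ≈ 1.033 m/s.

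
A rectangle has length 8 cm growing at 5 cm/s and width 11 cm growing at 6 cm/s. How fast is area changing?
103 cm²/s

A = lw
dA/dt = w·dl/dt + l·dw/dt = 11·5 + 8·6 = 103 cm²/s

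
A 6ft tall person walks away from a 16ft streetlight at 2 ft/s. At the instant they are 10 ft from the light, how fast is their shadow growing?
6/5 ft/s

By similar triangles: 16/(x+s) = 6/s
Solving: s = 6x/10
ds/dt = 6/10 · dx/dt = 3/5 · 2 = 6/5 ft/s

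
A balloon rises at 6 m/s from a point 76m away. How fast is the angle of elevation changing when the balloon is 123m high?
0.021813 rad/s

tan(θ) = y/76
sec²(θ) · dθ/dt = (1/76) · dy/dt
dθ/dt = cos²(θ)/76 · 6 = 76/(76² + 123²) · 6
dθ/dt = 0.021813 rad/s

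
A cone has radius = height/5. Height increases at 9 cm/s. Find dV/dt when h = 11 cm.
1089π/25 cm³/s

V = (1/3)π(h/5)²h = πh³/75
dV/dt = πh²/25 · 9
At h = 11: dV/dt = 1089π/25 cm³/s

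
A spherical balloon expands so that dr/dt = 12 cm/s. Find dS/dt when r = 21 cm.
2016π cm²/s

S = 4πr²
dS/dt = dS/dr · dr/dt = 8πr · 12
At r = 21: dS/dt = 2016π cm²/s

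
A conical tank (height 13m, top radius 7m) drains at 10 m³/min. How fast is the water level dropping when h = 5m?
338/(245π) ≈ 0.4391 m/min

r/h = 7/13, so r = (7/13)h
V = (1/3)πr²h = (1/3)π((7/13)h)²h = (49/507)πh³
dV/dh = (49/169)πh²
dh/dt = (dV/dt)/(dV/dh) = -10/((49/169)π·5²) = -338/(245π) m/min
The level is dropping at 338/(245π) ≈ 0.4391 m/min.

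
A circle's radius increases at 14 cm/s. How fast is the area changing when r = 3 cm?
84π cm²/s

A = πr²
dA/dt = 2πr · dr/dt = 2π(3)(14) = 84π cm²/s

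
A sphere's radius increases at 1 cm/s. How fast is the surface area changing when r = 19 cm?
152π cm²/s

S = 4πr²
dS/dt = dS/dr · dr/dt = 8πr · 1
At r = 19: dS/dt = 152π cm²/s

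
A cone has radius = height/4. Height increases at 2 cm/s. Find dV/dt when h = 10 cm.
25π/2 cm³/s

V = (1/3)π(h/4)²h = πh³/48
dV/dt = πh²/16 · 2
At h = 10: dV/dt = 25π/2 cm³/s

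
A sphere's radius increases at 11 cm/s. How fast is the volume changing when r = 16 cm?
11264π cm³/s

V = (4/3)πr³
dV/dt = dV/dr · dr/dt = 4πr² · 11
At r = 16: dV/dt = 11264π cm³/s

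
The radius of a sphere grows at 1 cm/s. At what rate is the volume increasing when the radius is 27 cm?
2916π cm³/s

V = (4/3)πr³
dV/dt = dV/dr · dr/dt = 4πr² · 1
At r = 27: dV/dt = 2916π cm³/s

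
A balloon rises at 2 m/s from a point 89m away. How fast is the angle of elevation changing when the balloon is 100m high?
0.009932 rad/s

tan(θ) = y/89
sec²(θ) · dθ/dt = (1/89) · dy/dt
dθ/dt = cos²(θ)/89 · 2 = 89/(89² + 100²) · 2
dθ/dt = 0.009932 rad/s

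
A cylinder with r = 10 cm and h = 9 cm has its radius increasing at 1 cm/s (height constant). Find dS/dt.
58π cm²/s

S = 2πrh + 2πr² (lateral + bases)
dS/dt = (2πh + 4πr)·dr/dt = (2π·9 + 4π·10)·1
= 58π cm²/s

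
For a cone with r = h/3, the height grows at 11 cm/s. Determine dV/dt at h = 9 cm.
99π cm³/s

V = (1/3)π(h/3)²h = πh³/27
dV/dt = πh²/9 · 11
At h = 9: dV/dt = 99π cm³/s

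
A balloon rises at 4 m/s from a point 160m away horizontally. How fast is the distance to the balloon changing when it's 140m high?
28√113/113 ≈ 2.634 m/s

z² = 160² + y²
z = √(160² + 140²) = 20√113
dz/dt = y/z · dy/dt = 140/(20√113) · 4 = 28√113/113 ≈ 2.634 m/s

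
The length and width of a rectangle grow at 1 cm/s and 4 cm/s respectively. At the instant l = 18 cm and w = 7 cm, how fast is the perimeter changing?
10 cm/s

P = 2(l + w)
dP/dt = 2(dl/dt + dw/dt) = 2(1 + 4) = 10 cm/s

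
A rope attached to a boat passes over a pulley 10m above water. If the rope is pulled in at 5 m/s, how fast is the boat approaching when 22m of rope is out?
55√6/24 ≈ 5.613 m/s

rope² = x² + 10²
x = √(22² - 10²) = 8√6
dx/dt = (rope/x) · d(rope)/dt = (22/(8√6)) · (-5) = -55√6/24 m/s
The boat approaches at 55√6/24 ≈ 5.613 m/s.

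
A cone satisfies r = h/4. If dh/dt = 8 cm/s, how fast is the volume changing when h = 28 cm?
392π cm³/s

V = (1/3)π(h/4)²h = πh³/48
dV/dt = πh²/16 · 8
At h = 28: dV/dt = 392π cm³/s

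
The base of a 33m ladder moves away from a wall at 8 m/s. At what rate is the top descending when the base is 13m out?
26√230/115 ≈ 3.429 m/s

x² + y² = 33²
2x·dx/dt + 2y·dy/dt = 0
dy/dt = -x/y · dx/dt = -13/(2√230) · 8 = -26√230/115 m/s
The top is descending at 26√230/115 ≈ 3.429 m/s.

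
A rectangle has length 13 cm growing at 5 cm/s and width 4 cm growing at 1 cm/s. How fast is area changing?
33 cm²/s

A = lw
dA/dt = w·dl/dt + l·dw/dt = 4·5 + 13·1 = 33 cm²/s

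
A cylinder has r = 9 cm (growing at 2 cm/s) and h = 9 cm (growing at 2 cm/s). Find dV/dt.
486π cm³/s

V = πr²h
dV/dt = 2πrh·dr/dt + πr²·dh/dt
= 2π(9)(9)(2) + π(9)²(2)
= 486π cm³/s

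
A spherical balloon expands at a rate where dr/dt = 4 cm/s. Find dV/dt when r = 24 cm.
9216π cm³/s

V = (4/3)πr³
dV/dt = dV/dr · dr/dt = 4πr² · 4
At r = 24: dV/dt = 9216π cm³/s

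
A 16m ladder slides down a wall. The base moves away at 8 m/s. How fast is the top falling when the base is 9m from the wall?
72√7/35 ≈ 5.443 m/s

x² + y² = 16²
2x·dx/dt + 2y·dy/dt = 0
dy/dt = -x/y · dx/dt = -9/(5√7) · 8 = -72√7/35 m/s
The top is descending at 72√7/35 ≈ 5.443 m/s.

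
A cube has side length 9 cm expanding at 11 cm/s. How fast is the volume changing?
2673 cm³/s

V = s³
dV/dt = 3s² · ds/dt = 3·9²·11 = 2673 cm³/s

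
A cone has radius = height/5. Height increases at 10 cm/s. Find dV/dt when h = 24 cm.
1152π/5 cm³/s

V = (1/3)π(h/5)²h = πh³/75
dV/dt = πh²/25 · 10
At h = 24: dV/dt = 1152π/5 cm³/s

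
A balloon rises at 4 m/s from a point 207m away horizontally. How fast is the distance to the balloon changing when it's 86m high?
344√50245/50245 ≈ 1.535 m/s

z² = 207² + y²
z = √(207² + 86²) = √50245
dz/dt = y/z · dy/dt = 86/√50245 · 4 = 344√50245/50245 ≈ 1.535 m/s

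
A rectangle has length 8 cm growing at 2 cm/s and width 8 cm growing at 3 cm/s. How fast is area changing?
40 cm²/s

A = lw
dA/dt = w·dl/dt + l·dw/dt = 8·2 + 8·3 = 40 cm²/s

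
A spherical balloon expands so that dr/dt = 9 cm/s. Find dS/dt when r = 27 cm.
1944π cm²/s

S = 4πr²
dS/dt = dS/dr · dr/dt = 8πr · 9
At r = 27: dS/dt = 1944π cm²/s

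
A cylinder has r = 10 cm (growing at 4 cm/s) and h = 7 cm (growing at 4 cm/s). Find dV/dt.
960π cm³/s

V = πr²h
dV/dt = 2πrh·dr/dt + πr²·dh/dt
= 2π(10)(7)(4) + π(10)²(4)
= 960π cm³/s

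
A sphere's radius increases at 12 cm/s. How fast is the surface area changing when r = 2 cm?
192π cm²/s

S = 4πr²
dS/dt = dS/dr · dr/dt = 8πr · 12
At r = 2: dS/dt = 192π cm²/s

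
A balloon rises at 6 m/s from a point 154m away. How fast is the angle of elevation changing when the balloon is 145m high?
0.020652 rad/s

tan(θ) = y/154
sec²(θ) · dθ/dt = (1/154) · dy/dt
dθ/dt = cos²(θ)/154 · 6 = 154/(154² + 145²) · 6
dθ/dt = 0.020652 rad/s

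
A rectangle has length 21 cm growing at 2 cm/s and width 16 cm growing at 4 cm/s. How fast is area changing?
116 cm²/s

A = lw
dA/dt = w·dl/dt + l·dw/dt = 16·2 + 21·4 = 116 cm²/s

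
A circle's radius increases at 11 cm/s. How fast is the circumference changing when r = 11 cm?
22π cm/s

C = 2πr
dC/dt = 2π · dr/dt = 2π · 11 = 22π cm/s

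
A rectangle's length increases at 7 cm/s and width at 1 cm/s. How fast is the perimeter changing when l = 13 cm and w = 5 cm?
16 cm/s

P = 2(l + w)
dP/dt = 2(dl/dt + dw/dt) = 2(7 + 1) = 16 cm/s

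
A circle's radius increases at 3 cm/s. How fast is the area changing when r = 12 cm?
72π cm²/s

A = πr²
dA/dt = 2πr · dr/dt = 2π(12)(3) = 72π cm²/s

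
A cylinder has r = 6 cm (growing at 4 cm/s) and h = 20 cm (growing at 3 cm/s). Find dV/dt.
1068π cm³/s

V = πr²h
dV/dt = 2πrh·dr/dt + πr²·dh/dt
= 2π(6)(20)(4) + π(6)²(3)
= 1068π cm³/s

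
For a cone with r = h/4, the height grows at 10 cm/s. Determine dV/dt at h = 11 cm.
605π/8 cm³/s

V = (1/3)π(h/4)²h = πh³/48
dV/dt = πh²/16 · 10
At h = 11: dV/dt = 605π/8 cm³/s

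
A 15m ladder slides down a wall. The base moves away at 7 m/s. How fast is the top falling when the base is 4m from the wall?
28√209/209 ≈ 1.937 m/s

x² + y² = 15²
2x·dx/dt + 2y·dy/dt = 0
dy/dt = -x/y · dx/dt = -4/√209 · 7 = -28√209/209 m/s
The top is descending at 28√209/209 ≈ 1.937 m/s.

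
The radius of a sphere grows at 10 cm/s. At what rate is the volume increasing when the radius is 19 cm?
14440π cm³/s

V = (4/3)πr³
dV/dt = dV/dr · dr/dt = 4πr² · 10
At r = 19: dV/dt = 14440π cm³/s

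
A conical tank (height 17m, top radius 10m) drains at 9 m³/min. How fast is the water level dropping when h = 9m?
289/(900π) ≈ 0.1022 m/min

r/h = 10/17, so r = (10/17)h
V = (1/3)πr²h = (1/3)π((10/17)h)²h = (100/867)πh³
dV/dh = (100/289)πh²
dh/dt = (dV/dt)/(dV/dh) = -9/((100/289)π·9²) = -289/(900π) m/min
The level is dropping at 289/(900π) ≈ 0.1022 m/min.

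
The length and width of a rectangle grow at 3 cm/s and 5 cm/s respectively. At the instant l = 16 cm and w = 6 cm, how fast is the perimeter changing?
16 cm/s

P = 2(l + w)
dP/dt = 2(dl/dt + dw/dt) = 2(3 + 5) = 16 cm/s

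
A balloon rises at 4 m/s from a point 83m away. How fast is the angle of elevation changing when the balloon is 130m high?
0.013956 rad/s

tan(θ) = y/83
sec²(θ) · dθ/dt = (1/83) · dy/dt
dθ/dt = cos²(θ)/83 · 4 = 83/(83² + 130²) · 4
dθ/dt = 0.013956 rad/s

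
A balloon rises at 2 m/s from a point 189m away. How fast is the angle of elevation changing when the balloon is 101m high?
0.008231 rad/s

tan(θ) = y/189
sec²(θ) · dθ/dt = (1/189) · dy/dt
dθ/dt = cos²(θ)/189 · 2 = 189/(189² + 101²) · 2
dθ/dt = 0.008231 rad/s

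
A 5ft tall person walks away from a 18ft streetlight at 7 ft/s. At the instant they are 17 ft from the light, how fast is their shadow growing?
35/13 ft/s

By similar triangles: 18/(x+s) = 5/s
Solving: s = 5x/13
ds/dt = 5/13 · dx/dt = 5/13 · 7 = 35/13 ft/s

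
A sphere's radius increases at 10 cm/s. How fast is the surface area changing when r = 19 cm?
1520π cm²/s

S = 4πr²
dS/dt = dS/dr · dr/dt = 8πr · 10
At r = 19: dS/dt = 1520π cm²/s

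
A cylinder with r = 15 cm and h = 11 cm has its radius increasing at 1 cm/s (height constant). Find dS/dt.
82π cm²/s

S = 2πrh + 2πr² (lateral + bases)
dS/dt = (2πh + 4πr)·dr/dt = (2π·11 + 4π·15)·1
= 82π cm²/s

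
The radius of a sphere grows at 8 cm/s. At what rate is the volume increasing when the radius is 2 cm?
128π cm³/s

V = (4/3)πr³
dV/dt = dV/dr · dr/dt = 4πr² · 8
At r = 2: dV/dt = 128π cm³/s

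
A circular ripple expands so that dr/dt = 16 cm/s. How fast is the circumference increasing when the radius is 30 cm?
32π cm/s

C = 2πr
dC/dt = 2π · dr/dt = 2π · 16 = 32π cm/s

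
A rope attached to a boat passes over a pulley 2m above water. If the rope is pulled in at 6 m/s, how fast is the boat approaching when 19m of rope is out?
38√357/119 ≈ 6.034 m/s

rope² = x² + 2²
x = √(19² - 2²) = √357
dx/dt = (rope/x) · d(rope)/dt = (19/√357) · (-6) = -38√357/119 m/s
The boat approaches at 38√357/119 ≈ 6.034 m/s.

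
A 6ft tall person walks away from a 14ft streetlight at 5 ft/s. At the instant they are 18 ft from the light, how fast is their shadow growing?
15/4 ft/s

By similar triangles: 14/(x+s) = 6/s
Solving: s = 6x/8
ds/dt = 6/8 · dx/dt = 3/4 · 5 = 15/4 ft/s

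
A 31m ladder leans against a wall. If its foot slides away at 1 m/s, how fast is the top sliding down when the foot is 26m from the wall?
26√285/285 ≈ 1.54 m/s

x² + y² = 31²
2x·dx/dt + 2y·dy/dt = 0
dy/dt = -x/y · dx/dt = -26/√285 · 1 = -26√285/285 m/s
The top is descending at 26√285/285 ≈ 1.54 m/s.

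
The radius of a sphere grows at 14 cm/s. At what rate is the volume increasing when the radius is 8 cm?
3584π cm³/s

V = (4/3)πr³
dV/dt = dV/dr · dr/dt = 4πr² · 14
At r = 8: dV/dt = 3584π cm³/s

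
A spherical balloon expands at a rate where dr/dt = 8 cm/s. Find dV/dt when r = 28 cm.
25088π cm³/s

V = (4/3)πr³
dV/dt = dV/dr · dr/dt = 4πr² · 8
At r = 28: dV/dt = 25088π cm³/s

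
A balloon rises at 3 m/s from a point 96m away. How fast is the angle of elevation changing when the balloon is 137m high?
0.010291 rad/s

tan(θ) = y/96
sec²(θ) · dθ/dt = (1/96) · dy/dt
dθ/dt = cos²(θ)/96 · 3 = 96/(96² + 137²) · 3
dθ/dt = 0.010291 rad/s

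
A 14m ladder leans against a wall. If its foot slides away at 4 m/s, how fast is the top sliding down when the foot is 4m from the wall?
8√5/15 ≈ 1.193 m/s

x² + y² = 14²
2x·dx/dt + 2y·dy/dt = 0
dy/dt = -x/y · dx/dt = -4/(6√5) · 4 = -8√5/15 m/s
The top is descending at 8√5/15 ≈ 1.193 m/s.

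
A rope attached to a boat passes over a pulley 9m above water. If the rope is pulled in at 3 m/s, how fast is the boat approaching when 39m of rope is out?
39√10/40 ≈ 3.083 m/s

rope² = x² + 9²
x = √(39² - 9²) = 12√10
dx/dt = (rope/x) · d(rope)/dt = (39/(12√10)) · (-3) = -39√10/40 m/s
The boat approaches at 39√10/40 ≈ 3.083 m/s.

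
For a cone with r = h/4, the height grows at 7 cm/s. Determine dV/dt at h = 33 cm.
7623π/16 cm³/s

V = (1/3)π(h/4)²h = πh³/48
dV/dt = πh²/16 · 7
At h = 33: dV/dt = 7623π/16 cm³/s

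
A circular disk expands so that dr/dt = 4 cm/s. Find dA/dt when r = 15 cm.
120π cm²/s

A = πr²
dA/dt = 2πr · dr/dt = 2π(15)(4) = 120π cm²/s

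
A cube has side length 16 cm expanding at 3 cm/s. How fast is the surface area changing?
576 cm²/s

A = 6s²
dA/dt = 12s · ds/dt = 12·16·3 = 576 cm²/s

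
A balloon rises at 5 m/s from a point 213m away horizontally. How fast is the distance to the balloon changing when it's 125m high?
625√60994/60994 ≈ 2.531 m/s

z² = 213² + y²
z = √(213² + 125²) = √60994
dz/dt = y/z · dy/dt = 125/√60994 · 5 = 625√60994/60994 ≈ 2.531 m/s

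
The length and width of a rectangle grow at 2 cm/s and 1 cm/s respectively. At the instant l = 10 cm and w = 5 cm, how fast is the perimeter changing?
6 cm/s

P = 2(l + w)
dP/dt = 2(dl/dt + dw/dt) = 2(2 + 1) = 6 cm/s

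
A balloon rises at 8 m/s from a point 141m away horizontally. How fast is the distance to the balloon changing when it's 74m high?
592√25357/25357 ≈ 3.718 m/s

z² = 141² + y²
z = √(141² + 74²) = √25357
dz/dt = y/z · dy/dt = 74/√25357 · 8 = 592√25357/25357 ≈ 3.718 m/s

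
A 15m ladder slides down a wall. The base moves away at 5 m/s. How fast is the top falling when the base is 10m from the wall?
2√5 ≈ 4.472 m/s

x² + y² = 15²
2x·dx/dt + 2y·dy/dt = 0
dy/dt = -x/y · dx/dt = -10/(5√5) · 5 = -2√5 m/s
The top is descending at 2√5 ≈ 4.472 m/s.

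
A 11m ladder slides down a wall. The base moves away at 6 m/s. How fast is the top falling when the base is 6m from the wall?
36√85/85 ≈ 3.905 m/s

x² + y² = 11²
2x·dx/dt + 2y·dy/dt = 0
dy/dt = -x/y · dx/dt = -6/√85 · 6 = -36√85/85 m/s
The top is descending at 36√85/85 ≈ 3.905 m/s.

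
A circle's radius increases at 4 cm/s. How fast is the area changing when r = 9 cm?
72π cm²/s

A = πr²
dA/dt = 2πr · dr/dt = 2π(9)(4) = 72π cm²/s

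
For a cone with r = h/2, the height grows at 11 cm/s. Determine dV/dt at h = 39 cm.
16731π/4 cm³/s

V = (1/3)π(h/2)²h = πh³/12
dV/dt = πh²/4 · 11
At h = 39: dV/dt = 16731π/4 cm³/s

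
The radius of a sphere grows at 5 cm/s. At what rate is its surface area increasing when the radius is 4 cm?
160π cm²/s

S = 4πr²
dS/dt = dS/dr · dr/dt = 8πr · 5
At r = 4: dS/dt = 160π cm²/s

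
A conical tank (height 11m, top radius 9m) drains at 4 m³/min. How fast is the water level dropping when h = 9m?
484/(6561π) ≈ 0.02348 m/min

r/h = 9/11, so r = (9/11)h
V = (1/3)πr²h = (1/3)π((9/11)h)²h = (27/121)πh³
dV/dh = (81/121)πh²
dh/dt = (dV/dt)/(dV/dh) = -4/((81/121)π·9²) = -484/(6561π) m/min
The level is dropping at 484/(6561π) ≈ 0.02348 m/min.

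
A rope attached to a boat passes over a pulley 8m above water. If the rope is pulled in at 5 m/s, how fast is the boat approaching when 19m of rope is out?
95√33/99 ≈ 5.512 m/s

rope² = x² + 8²
x = √(19² - 8²) = 3√33
dx/dt = (rope/x) · d(rope)/dt = (19/(3√33)) · (-5) = -95√33/99 m/s
The boat approaches at 95√33/99 ≈ 5.512 m/s.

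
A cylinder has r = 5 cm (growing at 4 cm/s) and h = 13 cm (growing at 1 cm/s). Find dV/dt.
545π cm³/s

V = πr²h
dV/dt = 2πrh·dr/dt + πr²·dh/dt
= 2π(5)(13)(4) + π(5)²(1)
= 545π cm³/s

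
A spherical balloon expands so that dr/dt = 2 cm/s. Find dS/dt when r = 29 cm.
464π cm²/s

S = 4πr²
dS/dt = dS/dr · dr/dt = 8πr · 2
At r = 29: dS/dt = 464π cm²/s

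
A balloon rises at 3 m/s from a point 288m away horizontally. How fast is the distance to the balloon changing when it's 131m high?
393√100105/100105 ≈ 1.242 m/s

z² = 288² + y²
z = √(288² + 131²) = √100105
dz/dt = y/z · dy/dt = 131/√100105 · 3 = 393√100105/100105 ≈ 1.242 m/s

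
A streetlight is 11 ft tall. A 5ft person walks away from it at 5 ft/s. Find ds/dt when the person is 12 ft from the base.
25/6 ft/s

By similar triangles: 11/(x+s) = 5/s
Solving: s = 5x/6
ds/dt = 5/6 · dx/dt = 5/6 · 5 = 25/6 ft/s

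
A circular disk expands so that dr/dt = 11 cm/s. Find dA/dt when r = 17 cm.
374π cm²/s

A = πr²
dA/dt = 2πr · dr/dt = 2π(17)(11) = 374π cm²/s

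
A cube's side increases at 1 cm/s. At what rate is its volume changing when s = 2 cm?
12 cm³/s

V = s³
dV/dt = 3s² · ds/dt = 3·2²·1 = 12 cm³/s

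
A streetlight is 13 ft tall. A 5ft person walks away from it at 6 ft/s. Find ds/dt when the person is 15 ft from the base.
15/4 ft/s

By similar triangles: 13/(x+s) = 5/s
Solving: s = 5x/8
ds/dt = 5/8 · dx/dt = 5/8 · 6 = 15/4 ft/s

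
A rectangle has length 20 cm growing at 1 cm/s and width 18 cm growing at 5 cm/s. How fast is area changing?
118 cm²/s

A = lw
dA/dt = w·dl/dt + l·dw/dt = 18·1 + 20·5 = 118 cm²/s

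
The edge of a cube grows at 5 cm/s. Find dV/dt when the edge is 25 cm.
9375 cm³/s

V = s³
dV/dt = 3s² · ds/dt = 3·25²·5 = 9375 cm³/s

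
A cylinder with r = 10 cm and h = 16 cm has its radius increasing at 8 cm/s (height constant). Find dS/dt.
576π cm²/s

S = 2πrh + 2πr² (lateral + bases)
dS/dt = (2πh + 4πr)·dr/dt = (2π·16 + 4π·10)·8
= 576π cm²/s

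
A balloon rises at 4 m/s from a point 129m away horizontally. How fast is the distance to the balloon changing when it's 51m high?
34√2138/1069 ≈ 1.471 m/s

z² = 129² + y²
z = √(129² + 51²) = 3√2138
dz/dt = y/z · dy/dt = 51/(3√2138) · 4 = 34√2138/1069 ≈ 1.471 m/s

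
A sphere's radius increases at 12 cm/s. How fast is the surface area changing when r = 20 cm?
1920π cm²/s

S = 4πr²
dS/dt = dS/dr · dr/dt = 8πr · 12
At r = 20: dS/dt = 1920π cm²/s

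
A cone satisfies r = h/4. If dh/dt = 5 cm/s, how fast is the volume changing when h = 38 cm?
1805π/4 cm³/s

V = (1/3)π(h/4)²h = πh³/48
dV/dt = πh²/16 · 5
At h = 38: dV/dt = 1805π/4 cm³/s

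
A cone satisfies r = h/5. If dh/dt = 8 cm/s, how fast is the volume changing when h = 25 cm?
200π cm³/s

V = (1/3)π(h/5)²h = πh³/75
dV/dt = πh²/25 · 8
At h = 25: dV/dt = 200π cm³/s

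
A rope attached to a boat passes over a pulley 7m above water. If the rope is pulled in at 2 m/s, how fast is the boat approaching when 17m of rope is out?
17√15/30 ≈ 2.195 m/s

rope² = x² + 7²
x = √(17² - 7²) = 4√15
dx/dt = (rope/x) · d(rope)/dt = (17/(4√15)) · (-2) = -17√15/30 m/s
The boat approaches at 17√15/30 ≈ 2.195 m/s.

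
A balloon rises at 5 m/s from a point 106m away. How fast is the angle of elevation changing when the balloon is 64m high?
0.034568 rad/s

tan(θ) = y/106
sec²(θ) · dθ/dt = (1/106) · dy/dt
dθ/dt = cos²(θ)/106 · 5 = 106/(106² + 64²) · 5
dθ/dt = 0.034568 rad/s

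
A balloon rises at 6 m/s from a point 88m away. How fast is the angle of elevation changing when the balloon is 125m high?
0.022594 rad/s

tan(θ) = y/88
sec²(θ) · dθ/dt = (1/88) · dy/dt
dθ/dt = cos²(θ)/88 · 6 = 88/(88² + 125²) · 6
dθ/dt = 0.022594 rad/s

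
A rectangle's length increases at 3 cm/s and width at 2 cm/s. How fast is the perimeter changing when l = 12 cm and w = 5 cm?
10 cm/s

P = 2(l + w)
dP/dt = 2(dl/dt + dw/dt) = 2(3 + 2) = 10 cm/s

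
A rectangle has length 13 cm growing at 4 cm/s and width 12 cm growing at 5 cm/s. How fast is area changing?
113 cm²/s

A = lw
dA/dt = w·dl/dt + l·dw/dt = 12·4 + 13·5 = 113 cm²/s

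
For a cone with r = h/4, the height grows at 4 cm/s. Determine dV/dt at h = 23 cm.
529π/4 cm³/s

V = (1/3)π(h/4)²h = πh³/48
dV/dt = πh²/16 · 4
At h = 23: dV/dt = 529π/4 cm³/s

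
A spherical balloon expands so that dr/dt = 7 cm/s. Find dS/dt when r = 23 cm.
1288π cm²/s

S = 4πr²
dS/dt = dS/dr · dr/dt = 8πr · 7
At r = 23: dS/dt = 1288π cm²/s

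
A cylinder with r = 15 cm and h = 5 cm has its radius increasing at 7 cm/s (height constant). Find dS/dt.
490π cm²/s

S = 2πrh + 2πr² (lateral + bases)
dS/dt = (2πh + 4πr)·dr/dt = (2π·5 + 4π·15)·7
= 490π cm²/s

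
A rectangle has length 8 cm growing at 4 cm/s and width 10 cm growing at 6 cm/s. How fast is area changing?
88 cm²/s

A = lw
dA/dt = w·dl/dt + l·dw/dt = 10·4 + 8·6 = 88 cm²/s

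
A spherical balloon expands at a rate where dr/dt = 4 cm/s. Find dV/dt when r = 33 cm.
17424π cm³/s

V = (4/3)πr³
dV/dt = dV/dr · dr/dt = 4πr² · 4
At r = 33: dV/dt = 17424π cm³/s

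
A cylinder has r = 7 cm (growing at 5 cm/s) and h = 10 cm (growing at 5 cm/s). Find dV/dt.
945π cm³/s

V = πr²h
dV/dt = 2πrh·dr/dt + πr²·dh/dt
= 2π(7)(10)(5) + π(7)²(5)
= 945π cm³/s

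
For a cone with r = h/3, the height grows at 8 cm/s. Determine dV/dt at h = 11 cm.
968π/9 cm³/s

V = (1/3)π(h/3)²h = πh³/27
dV/dt = πh²/9 · 8
At h = 11: dV/dt = 968π/9 cm³/s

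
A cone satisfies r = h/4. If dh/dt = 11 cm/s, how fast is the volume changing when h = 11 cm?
1331π/16 cm³/s

V = (1/3)π(h/4)²h = πh³/48
dV/dt = πh²/16 · 11
At h = 11: dV/dt = 1331π/16 cm³/s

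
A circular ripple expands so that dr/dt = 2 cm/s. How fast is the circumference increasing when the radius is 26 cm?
4π cm/s

C = 2πr
dC/dt = 2π · dr/dt = 2π · 2 = 4π cm/s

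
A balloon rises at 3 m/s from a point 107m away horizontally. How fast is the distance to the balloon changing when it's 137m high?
411√30218/30218 ≈ 2.364 m/s

z² = 107² + y²
z = √(107² + 137²) = √30218
dz/dt = y/z · dy/dt = 137/√30218 · 3 = 411√30218/30218 ≈ 2.364 m/s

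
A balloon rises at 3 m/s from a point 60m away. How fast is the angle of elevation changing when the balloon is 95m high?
0.014257 rad/s

tan(θ) = y/60
sec²(θ) · dθ/dt = (1/60) · dy/dt
dθ/dt = cos²(θ)/60 · 3 = 60/(60² + 95²) · 3
dθ/dt = 0.014257 rad/s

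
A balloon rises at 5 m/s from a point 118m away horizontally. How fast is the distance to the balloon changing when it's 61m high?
61√17645/3529 ≈ 2.296 m/s

z² = 118² + y²
z = √(118² + 61²) = √17645
dz/dt = y/z · dy/dt = 61/√17645 · 5 = 61√17645/3529 ≈ 2.296 m/s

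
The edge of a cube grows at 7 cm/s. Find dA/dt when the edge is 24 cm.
2016 cm²/s

A = 6s²
dA/dt = 12s · ds/dt = 12·24·7 = 2016 cm²/s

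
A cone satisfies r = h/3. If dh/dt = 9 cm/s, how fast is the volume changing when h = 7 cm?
49π cm³/s

V = (1/3)π(h/3)²h = πh³/27
dV/dt = πh²/9 · 9
At h = 7: dV/dt = 49π cm³/s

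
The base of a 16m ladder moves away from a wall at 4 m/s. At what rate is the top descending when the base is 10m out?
20√39/39 ≈ 3.203 m/s

x² + y² = 16²
2x·dx/dt + 2y·dy/dt = 0
dy/dt = -x/y · dx/dt = -10/(2√39) · 4 = -20√39/39 m/s
The top is descending at 20√39/39 ≈ 3.203 m/s.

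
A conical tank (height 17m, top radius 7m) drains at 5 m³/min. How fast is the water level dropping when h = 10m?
289/(980π) ≈ 0.09387 m/min

r/h = 7/17, so r = (7/17)h
V = (1/3)πr²h = (1/3)π((7/17)h)²h = (49/867)πh³
dV/dh = (49/289)πh²
dh/dt = (dV/dt)/(dV/dh) = -5/((49/289)π·10²) = -289/(980π) m/min
The level is dropping at 289/(980π) ≈ 0.09387 m/min.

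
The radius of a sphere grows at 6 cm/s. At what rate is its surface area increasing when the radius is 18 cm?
864π cm²/s

S = 4πr²
dS/dt = dS/dr · dr/dt = 8πr · 6
At r = 18: dS/dt = 864π cm²/s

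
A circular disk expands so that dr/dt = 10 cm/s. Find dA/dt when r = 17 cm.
340π cm²/s

A = πr²
dA/dt = 2πr · dr/dt = 2π(17)(10) = 340π cm²/s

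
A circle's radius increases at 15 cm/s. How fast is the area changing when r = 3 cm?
90π cm²/s

A = πr²
dA/dt = 2πr · dr/dt = 2π(3)(15) = 90π cm²/s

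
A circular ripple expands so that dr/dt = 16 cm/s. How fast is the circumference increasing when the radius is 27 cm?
32π cm/s

C = 2πr
dC/dt = 2π · dr/dt = 2π · 16 = 32π cm/s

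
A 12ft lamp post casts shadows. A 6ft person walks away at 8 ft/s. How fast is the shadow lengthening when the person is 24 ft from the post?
8 ft/s

By similar triangles: 12/(x+s) = 6/s
Solving: s = 6x/6
ds/dt = 6/6 · dx/dt = 1 · 8 = 8 ft/s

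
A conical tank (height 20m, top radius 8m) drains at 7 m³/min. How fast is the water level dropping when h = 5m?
7/(4π) ≈ 0.557 m/min

r/h = 8/20, so r = (2/5)h
V = (1/3)πr²h = (1/3)π((2/5)h)²h = (4/75)πh³
dV/dh = (4/25)πh²
dh/dt = (dV/dt)/(dV/dh) = -7/((4/25)π·5²) = -7/(4π) m/min
The level is dropping at 7/(4π) ≈ 0.557 m/min.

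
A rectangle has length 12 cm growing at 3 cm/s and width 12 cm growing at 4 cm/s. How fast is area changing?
84 cm²/s

A = lw
dA/dt = w·dl/dt + l·dw/dt = 12·3 + 12·4 = 84 cm²/s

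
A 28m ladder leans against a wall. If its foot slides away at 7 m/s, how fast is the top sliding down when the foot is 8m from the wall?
14√5/15 ≈ 2.087 m/s

x² + y² = 28²
2x·dx/dt + 2y·dy/dt = 0
dy/dt = -x/y · dx/dt = -8/(12√5) · 7 = -14√5/15 m/s
The top is descending at 14√5/15 ≈ 2.087 m/s.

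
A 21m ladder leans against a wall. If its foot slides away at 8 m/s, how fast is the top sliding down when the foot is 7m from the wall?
2√2 ≈ 2.828 m/s

x² + y² = 21²
2x·dx/dt + 2y·dy/dt = 0
dy/dt = -x/y · dx/dt = -7/(14√2) · 8 = -2√2 m/s
The top is descending at 2√2 ≈ 2.828 m/s.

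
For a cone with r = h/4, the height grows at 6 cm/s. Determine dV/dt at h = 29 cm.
2523π/8 cm³/s

V = (1/3)π(h/4)²h = πh³/48
dV/dt = πh²/16 · 6
At h = 29: dV/dt = 2523π/8 cm³/s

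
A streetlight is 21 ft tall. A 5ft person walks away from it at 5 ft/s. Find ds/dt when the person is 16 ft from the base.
25/16 ft/s

By similar triangles: 21/(x+s) = 5/s
Solving: s = 5x/16
ds/dt = 5/16 · dx/dt = 5/16 · 5 = 25/16 ft/s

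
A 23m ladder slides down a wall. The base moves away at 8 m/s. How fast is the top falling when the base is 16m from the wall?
128√273/273 ≈ 7.747 m/s

x² + y² = 23²
2x·dx/dt + 2y·dy/dt = 0
dy/dt = -x/y · dx/dt = -16/√273 · 8 = -128√273/273 m/s
The top is descending at 128√273/273 ≈ 7.747 m/s.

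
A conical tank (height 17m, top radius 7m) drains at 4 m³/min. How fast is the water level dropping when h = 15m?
1156/(11025π) ≈ 0.03338 m/min

r/h = 7/17, so r = (7/17)h
V = (1/3)πr²h = (1/3)π((7/17)h)²h = (49/867)πh³
dV/dh = (49/289)πh²
dh/dt = (dV/dt)/(dV/dh) = -4/((49/289)π·15²) = -1156/(11025π) m/min
The level is dropping at 1156/(11025π) ≈ 0.03338 m/min.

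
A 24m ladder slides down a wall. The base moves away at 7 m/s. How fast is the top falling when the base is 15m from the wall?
35√39/39 ≈ 5.604 m/s

x² + y² = 24²
2x·dx/dt + 2y·dy/dt = 0
dy/dt = -x/y · dx/dt = -15/(3√39) · 7 = -35√39/39 m/s
The top is descending at 35√39/39 ≈ 5.604 m/s.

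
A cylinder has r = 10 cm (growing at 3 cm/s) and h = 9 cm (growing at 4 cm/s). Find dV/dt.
940π cm³/s

V = πr²h
dV/dt = 2πrh·dr/dt + πr²·dh/dt
= 2π(10)(9)(3) + π(10)²(4)
= 940π cm³/s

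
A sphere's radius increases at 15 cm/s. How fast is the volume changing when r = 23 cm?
31740π cm³/s

V = (4/3)πr³
dV/dt = dV/dr · dr/dt = 4πr² · 15
At r = 23: dV/dt = 31740π cm³/s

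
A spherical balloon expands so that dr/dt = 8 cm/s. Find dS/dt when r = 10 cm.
640π cm²/s

S = 4πr²
dS/dt = dS/dr · dr/dt = 8πr · 8
At r = 10: dS/dt = 640π cm²/s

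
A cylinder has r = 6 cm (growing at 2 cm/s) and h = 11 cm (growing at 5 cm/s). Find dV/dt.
444π cm³/s

V = πr²h
dV/dt = 2πrh·dr/dt + πr²·dh/dt
= 2π(6)(11)(2) + π(6)²(5)
= 444π cm³/s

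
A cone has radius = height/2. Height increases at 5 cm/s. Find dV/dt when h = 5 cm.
125π/4 cm³/s

V = (1/3)π(h/2)²h = πh³/12
dV/dt = πh²/4 · 5
At h = 5: dV/dt = 125π/4 cm³/s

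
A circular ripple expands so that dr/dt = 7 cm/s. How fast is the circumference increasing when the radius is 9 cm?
14π cm/s

C = 2πr
dC/dt = 2π · dr/dt = 2π · 7 = 14π cm/s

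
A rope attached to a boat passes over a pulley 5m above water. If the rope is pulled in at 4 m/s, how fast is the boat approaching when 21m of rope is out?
21√26/26 ≈ 4.118 m/s

rope² = x² + 5²
x = √(21² - 5²) = 4√26
dx/dt = (rope/x) · d(rope)/dt = (21/(4√26)) · (-4) = -21√26/26 m/s
The boat approaches at 21√26/26 ≈ 4.118 m/s.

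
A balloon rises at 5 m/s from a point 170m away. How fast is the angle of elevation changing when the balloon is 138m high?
0.017729 rad/s

tan(θ) = y/170
sec²(θ) · dθ/dt = (1/170) · dy/dt
dθ/dt = cos²(θ)/170 · 5 = 170/(170² + 138²) · 5
dθ/dt = 0.017729 rad/s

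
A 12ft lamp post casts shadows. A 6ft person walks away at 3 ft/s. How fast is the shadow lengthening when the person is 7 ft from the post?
3 ft/s

By similar triangles: 12/(x+s) = 6/s
Solving: s = 6x/6
ds/dt = 6/6 · dx/dt = 1 · 3 = 3 ft/s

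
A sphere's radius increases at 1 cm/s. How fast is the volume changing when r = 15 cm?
900π cm³/s

V = (4/3)πr³
dV/dt = dV/dr · dr/dt = 4πr² · 1
At r = 15: dV/dt = 900π cm³/s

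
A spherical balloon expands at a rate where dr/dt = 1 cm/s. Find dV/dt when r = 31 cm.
3844π cm³/s

V = (4/3)πr³
dV/dt = dV/dr · dr/dt = 4πr² · 1
At r = 31: dV/dt = 3844π cm³/s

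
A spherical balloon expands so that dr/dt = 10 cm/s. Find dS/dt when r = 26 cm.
2080π cm²/s

S = 4πr²
dS/dt = dS/dr · dr/dt = 8πr · 10
At r = 26: dS/dt = 2080π cm²/s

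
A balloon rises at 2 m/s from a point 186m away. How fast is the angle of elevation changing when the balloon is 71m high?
0.009385 rad/s

tan(θ) = y/186
sec²(θ) · dθ/dt = (1/186) · dy/dt
dθ/dt = cos²(θ)/186 · 2 = 186/(186² + 71²) · 2
dθ/dt = 0.009385 rad/s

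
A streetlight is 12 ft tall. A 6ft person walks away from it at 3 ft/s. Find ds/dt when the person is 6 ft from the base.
3 ft/s

By similar triangles: 12/(x+s) = 6/s
Solving: s = 6x/6
ds/dt = 6/6 · dx/dt = 1 · 3 = 3 ft/s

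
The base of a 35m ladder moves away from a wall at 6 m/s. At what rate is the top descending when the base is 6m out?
36√1189/1189 ≈ 1.044 m/s

x² + y² = 35²
2x·dx/dt + 2y·dy/dt = 0
dy/dt = -x/y · dx/dt = -6/√1189 · 6 = -36√1189/1189 m/s
The top is descending at 36√1189/1189 ≈ 1.044 m/s.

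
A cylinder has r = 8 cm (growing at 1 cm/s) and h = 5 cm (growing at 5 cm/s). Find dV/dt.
400π cm³/s

V = πr²h
dV/dt = 2πrh·dr/dt + πr²·dh/dt
= 2π(8)(5)(1) + π(8)²(5)
= 400π cm³/s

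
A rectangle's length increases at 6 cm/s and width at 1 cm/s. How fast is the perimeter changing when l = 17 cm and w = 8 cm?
14 cm/s

P = 2(l + w)
dP/dt = 2(dl/dt + dw/dt) = 2(6 + 1) = 14 cm/s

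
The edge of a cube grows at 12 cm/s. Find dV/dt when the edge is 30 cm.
32400 cm³/s

V = s³
dV/dt = 3s² · ds/dt = 3·30²·12 = 32400 cm³/s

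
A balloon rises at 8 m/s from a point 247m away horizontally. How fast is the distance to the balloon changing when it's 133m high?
28√218/109 ≈ 3.793 m/s

z² = 247² + y²
z = √(247² + 133²) = 19√218
dz/dt = y/z · dy/dt = 133/(19√218) · 8 = 28√218/109 ≈ 3.793 m/s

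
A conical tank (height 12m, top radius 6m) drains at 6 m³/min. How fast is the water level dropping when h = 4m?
3/(2π) ≈ 0.4775 m/min

r/h = 6/12, so r = (1/2)h
V = (1/3)πr²h = (1/3)π((1/2)h)²h = (1/12)πh³
dV/dh = (1/4)πh²
dh/dt = (dV/dt)/(dV/dh) = -6/((1/4)π·4²) = -3/(2π) m/min
The level is dropping at 3/(2π) ≈ 0.4775 m/min.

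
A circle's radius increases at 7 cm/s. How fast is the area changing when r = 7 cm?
98π cm²/s

A = πr²
dA/dt = 2πr · dr/dt = 2π(7)(7) = 98π cm²/s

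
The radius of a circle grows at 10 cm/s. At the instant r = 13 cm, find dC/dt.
20π cm/s

C = 2πr
dC/dt = 2π · dr/dt = 2π · 10 = 20π cm/s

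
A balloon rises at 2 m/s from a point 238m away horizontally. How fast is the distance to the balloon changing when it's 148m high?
148√19637/19637 ≈ 1.056 m/s

z² = 238² + y²
z = √(238² + 148²) = 2√19637
dz/dt = y/z · dy/dt = 148/(2√19637) · 2 = 148√19637/19637 ≈ 1.056 m/s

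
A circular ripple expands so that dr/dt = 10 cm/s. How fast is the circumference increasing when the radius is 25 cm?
20π cm/s

C = 2πr
dC/dt = 2π · dr/dt = 2π · 10 = 20π cm/s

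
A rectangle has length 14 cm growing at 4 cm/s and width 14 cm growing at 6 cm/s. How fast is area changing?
140 cm²/s

A = lw
dA/dt = w·dl/dt + l·dw/dt = 14·4 + 14·6 = 140 cm²/s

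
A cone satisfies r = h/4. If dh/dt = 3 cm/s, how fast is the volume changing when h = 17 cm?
867π/16 cm³/s

V = (1/3)π(h/4)²h = πh³/48
dV/dt = πh²/16 · 3
At h = 17: dV/dt = 867π/16 cm³/s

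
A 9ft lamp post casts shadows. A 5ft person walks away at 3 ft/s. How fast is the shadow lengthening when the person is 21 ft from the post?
15/4 ft/s

By similar triangles: 9/(x+s) = 5/s
Solving: s = 5x/4
ds/dt = 5/4 · dx/dt = 5/4 · 3 = 15/4 ft/s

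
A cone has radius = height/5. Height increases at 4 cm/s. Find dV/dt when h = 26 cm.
2704π/25 cm³/s

V = (1/3)π(h/5)²h = πh³/75
dV/dt = πh²/25 · 4
At h = 26: dV/dt = 2704π/25 cm³/s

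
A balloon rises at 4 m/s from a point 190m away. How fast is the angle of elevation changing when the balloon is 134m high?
0.014059 rad/s

tan(θ) = y/190
sec²(θ) · dθ/dt = (1/190) · dy/dt
dθ/dt = cos²(θ)/190 · 4 = 190/(190² + 134²) · 4
dθ/dt = 0.014059 rad/s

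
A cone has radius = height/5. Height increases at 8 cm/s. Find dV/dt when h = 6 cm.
288π/25 cm³/s

V = (1/3)π(h/5)²h = πh³/75
dV/dt = πh²/25 · 8
At h = 6: dV/dt = 288π/25 cm³/s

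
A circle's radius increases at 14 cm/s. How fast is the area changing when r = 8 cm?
224π cm²/s

A = πr²
dA/dt = 2πr · dr/dt = 2π(8)(14) = 224π cm²/s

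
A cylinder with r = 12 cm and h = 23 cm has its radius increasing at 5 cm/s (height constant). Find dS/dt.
470π cm²/s

S = 2πrh + 2πr² (lateral + bases)
dS/dt = (2πh + 4πr)·dr/dt = (2π·23 + 4π·12)·5
= 470π cm²/s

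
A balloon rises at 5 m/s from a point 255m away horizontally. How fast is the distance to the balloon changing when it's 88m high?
440√72769/72769 ≈ 1.631 m/s

z² = 255² + y²
z = √(255² + 88²) = √72769
dz/dt = y/z · dy/dt = 88/√72769 · 5 = 440√72769/72769 ≈ 1.631 m/s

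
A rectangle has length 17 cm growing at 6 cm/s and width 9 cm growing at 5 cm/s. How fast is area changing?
139 cm²/s

A = lw
dA/dt = w·dl/dt + l·dw/dt = 9·6 + 17·5 = 139 cm²/s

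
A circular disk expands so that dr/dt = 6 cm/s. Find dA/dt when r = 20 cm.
240π cm²/s

A = πr²
dA/dt = 2πr · dr/dt = 2π(20)(6) = 240π cm²/s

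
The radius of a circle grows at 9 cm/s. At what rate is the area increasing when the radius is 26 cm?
468π cm²/s

A = πr²
dA/dt = 2πr · dr/dt = 2π(26)(9) = 468π cm²/s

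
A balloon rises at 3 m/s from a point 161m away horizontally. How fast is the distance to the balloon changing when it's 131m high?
393√43082/43082 ≈ 1.893 m/s

z² = 161² + y²
z = √(161² + 131²) = √43082
dz/dt = y/z · dy/dt = 131/√43082 · 3 = 393√43082/43082 ≈ 1.893 m/s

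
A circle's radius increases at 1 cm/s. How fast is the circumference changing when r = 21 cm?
2π cm/s

C = 2πr
dC/dt = 2π · dr/dt = 2π · 1 = 2π cm/s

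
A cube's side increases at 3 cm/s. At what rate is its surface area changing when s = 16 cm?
576 cm²/s

A = 6s²
dA/dt = 12s · ds/dt = 12·16·3 = 576 cm²/s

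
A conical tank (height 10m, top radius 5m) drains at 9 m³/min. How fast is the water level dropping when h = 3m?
4/π ≈ 1.273 m/min

r/h = 5/10, so r = (1/2)h
V = (1/3)πr²h = (1/3)π((1/2)h)²h = (1/12)πh³
dV/dh = (1/4)πh²
dh/dt = (dV/dt)/(dV/dh) = -9/((1/4)π·3²) = -4/π m/min
The level is dropping at 4/π ≈ 1.273 m/min.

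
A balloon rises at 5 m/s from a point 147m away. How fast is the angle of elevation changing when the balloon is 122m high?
0.020141 rad/s

tan(θ) = y/147
sec²(θ) · dθ/dt = (1/147) · dy/dt
dθ/dt = cos²(θ)/147 · 5 = 147/(147² + 122²) · 5
dθ/dt = 0.020141 rad/s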